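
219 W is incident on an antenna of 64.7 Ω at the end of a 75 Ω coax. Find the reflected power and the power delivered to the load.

Γ = (64.7 − 75)/(64.7 + 75) = -0.0737
|Γ|² = 0.00544
P_refl = |Γ|²·P_inc = 1.19 W, P_del = (1 − |Γ|²)·P_inc = 218 W

P_reflected ≈ 1.19 W; P_delivered ≈ 218 W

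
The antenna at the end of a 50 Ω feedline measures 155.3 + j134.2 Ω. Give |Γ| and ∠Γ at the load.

Γ ≈ 0.695 ∠ 18.7°

Γ = (Z_L − Z_0)/(Z_L + Z_0) = (105.3 + j134.2)/(205.3 + j134.2)
|Γ| = 171/245 = 0.695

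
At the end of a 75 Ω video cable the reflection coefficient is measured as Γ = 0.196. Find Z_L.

Z_L ≈ 112 Ω

Z_L = Z_0·(1 + Γ)/(1 − Γ) = 75·(1.2)/(0.804)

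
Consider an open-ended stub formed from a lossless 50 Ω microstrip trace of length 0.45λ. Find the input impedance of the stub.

Z_in ≈ +j154 Ω

βl = 2π × 0.45 = 162°
tan(βl) = -0.325
For an open-ended stub, Z_in = −jZ_0·cot(βl) = −jZ_0/tan(βl)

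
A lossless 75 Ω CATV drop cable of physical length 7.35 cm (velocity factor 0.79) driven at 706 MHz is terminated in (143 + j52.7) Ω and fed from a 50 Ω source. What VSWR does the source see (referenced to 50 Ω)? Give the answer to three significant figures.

λ = v/f = 0.79·c / 706 MHz = 0.336 m
βl = 2π·l/λ = 2π × 0.219 = 78.8°
tan(βl) = 5.06
Z_in = Z_0·(Z_L + jZ_0·tanβl)/(Z_0 + jZ_L·tanβl) = 38.2 − j24.9 Ω
Γ_s = (Z_in − Z_s)/(Z_in + Z_s) = (-11.8 − j24.9)/(88.2 − j24.9), |Γ_s| = 0.301
VSWR = (1 + |Γ_s|)/(1 − |Γ_s|)

VSWR ≈ 1.86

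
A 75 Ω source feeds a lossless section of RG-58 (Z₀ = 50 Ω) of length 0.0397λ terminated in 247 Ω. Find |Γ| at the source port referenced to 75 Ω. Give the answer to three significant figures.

|Γ| ≈ 0.561

βl = 2π × 0.0397 = 14.3°
tan(βl) = 0.255
Z_in = Z_0·(Z_L + jZ_0·tanβl)/(Z_0 + jZ_L·tanβl) = 102 − j115 Ω
Γ_s = (Z_in − Z_s)/(Z_in + Z_s) = (26.8 − j115)/(177 − j115), |Γ_s| = 0.561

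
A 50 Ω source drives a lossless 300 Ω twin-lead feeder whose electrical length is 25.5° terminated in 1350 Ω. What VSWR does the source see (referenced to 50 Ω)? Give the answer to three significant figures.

VSWR ≈ 22.4

tan(βl) = 0.477
Z_in = Z_0·(Z_L + jZ_0·tanβl)/(Z_0 + jZ_L·tanβl) = 296 − j491 Ω
Γ_s = (Z_in − Z_s)/(Z_in + Z_s) = (246 − j491)/(346 − j491), |Γ_s| = 0.914
VSWR = (1 + |Γ_s|)/(1 − |Γ_s|)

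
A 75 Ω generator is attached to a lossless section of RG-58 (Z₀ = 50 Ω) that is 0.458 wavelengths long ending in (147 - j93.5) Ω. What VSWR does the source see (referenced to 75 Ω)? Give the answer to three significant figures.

βl = 2π × 0.458 = 165°
tan(βl) = -0.27
Z_in = Z_0·(Z_L + jZ_0·tanβl)/(Z_0 + jZ_L·tanβl) = 180 + j72.9 Ω
Γ_s = (Z_in − Z_s)/(Z_in + Z_s) = (105 + j72.9)/(255 + j72.9), |Γ_s| = 0.482
VSWR = (1 + |Γ_s|)/(1 − |Γ_s|)

VSWR ≈ 2.86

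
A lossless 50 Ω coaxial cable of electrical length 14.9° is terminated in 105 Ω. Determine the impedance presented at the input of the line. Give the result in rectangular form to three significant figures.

tan(βl) = tan(14.9°) = 0.266
Z_in = Z_0·(Z_L + jZ_0·tanβl)/(Z_0 + jZ_L·tanβl)
     = 50·(105 + j13.3)/(50 + j27.9)

Z_in ≈ 85.7 − j34.6 Ω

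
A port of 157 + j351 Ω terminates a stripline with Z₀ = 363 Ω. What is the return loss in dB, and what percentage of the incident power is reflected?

RL ≈ 3.76 dB; 42.1% of incident power reflected

Γ = (-206 + j351)/(520 + j351), |Γ| = 0.649
RL = −20·log₁₀(0.649) = 3.76 dB
P_refl/P_inc = |Γ|² = 0.421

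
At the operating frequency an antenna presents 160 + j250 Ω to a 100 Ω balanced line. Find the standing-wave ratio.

Γ = (Z_L − Z_0)/(Z_L + Z_0) = (60 + j250)/(260 + j250)
|Γ| = 257/361 = 0.713
VSWR = (1 + |Γ|)/(1 − |Γ|) = 1.71/0.287

VSWR ≈ 5.96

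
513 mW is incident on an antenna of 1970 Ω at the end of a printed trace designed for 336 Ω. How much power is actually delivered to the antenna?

P_delivered ≈ 255 mW

Γ = (1970 − 336)/(1970 + 336) = 0.709
|Γ|² = 0.502
P_refl = |Γ|²·P_inc = 258 mW, P_del = (1 − |Γ|²)·P_inc = 255 mW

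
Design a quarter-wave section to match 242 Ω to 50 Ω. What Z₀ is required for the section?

Z_qwt ≈ 110 Ω

Z_qwt = √(Z_0·R_L) = √(50 × 242) = √12100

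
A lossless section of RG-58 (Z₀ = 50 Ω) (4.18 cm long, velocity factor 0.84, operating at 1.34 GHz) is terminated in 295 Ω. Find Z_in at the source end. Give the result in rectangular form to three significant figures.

λ = v/f = 0.84·c / 1.34 GHz = 0.188 m
βl = 2π·l/λ = 2π × 0.222 = 80°
tan(βl) = tan(80°) = 5.68
Z_in = Z_0·(Z_L + jZ_0·tanβl)/(Z_0 + jZ_L·tanβl)
     = 50·(295 + j284)/(50 + j1680)

Z_in ≈ 8.73 − j8.54 Ω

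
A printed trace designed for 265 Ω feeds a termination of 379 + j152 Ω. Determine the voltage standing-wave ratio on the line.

VSWR ≈ 1.81

Γ = (Z_L − Z_0)/(Z_L + Z_0) = (114 + j152)/(644 + j152)
|Γ| = 190/662 = 0.287
VSWR = (1 + |Γ|)/(1 − |Γ|) = 1.29/0.713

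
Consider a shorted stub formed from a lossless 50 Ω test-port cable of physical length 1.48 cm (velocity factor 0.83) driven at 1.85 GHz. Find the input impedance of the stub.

λ = v/f = 0.83·c / 1.85 GHz = 0.135 m
βl = 2π·l/λ = 2π × 0.11 = 39.6°
tan(βl) = 0.827
For a shorted stub, Z_in = jZ_0·tan(βl)

Z_in ≈ +j41.3 Ω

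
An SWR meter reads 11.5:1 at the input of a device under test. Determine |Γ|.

|Γ| ≈ 0.84

|Γ| = (S − 1)/(S + 1) = (11.5 − 1)/(11.5 + 1) = 10.5/12.5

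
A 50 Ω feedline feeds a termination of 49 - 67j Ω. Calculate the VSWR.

VSWR ≈ 3.55

Γ = (Z_L − Z_0)/(Z_L + Z_0) = (-1 − j67)/(99 − j67)
|Γ| = 67/120 = 0.561
VSWR = (1 + |Γ|)/(1 − |Γ|) = 1.56/0.439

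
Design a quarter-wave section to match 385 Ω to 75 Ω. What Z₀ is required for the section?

Z_qwt ≈ 170 Ω

Z_qwt = √(Z_0·R_L) = √(75 × 385) = √28880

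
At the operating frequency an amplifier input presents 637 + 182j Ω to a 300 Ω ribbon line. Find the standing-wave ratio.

Γ = (Z_L − Z_0)/(Z_L + Z_0) = (337 + j182)/(937 + j182)
|Γ| = 383/955 = 0.401
VSWR = (1 + |Γ|)/(1 − |Γ|) = 1.4/0.599

VSWR ≈ 2.34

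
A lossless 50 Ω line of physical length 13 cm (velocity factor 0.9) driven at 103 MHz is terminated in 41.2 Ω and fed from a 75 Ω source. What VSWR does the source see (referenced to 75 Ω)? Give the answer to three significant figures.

VSWR ≈ 1.78

λ = v/f = 0.9·c / 103 MHz = 2.62 m
βl = 2π·l/λ = 2π × 0.0496 = 17.9°
tan(βl) = 0.322
Z_in = Z_0·(Z_L + jZ_0·tanβl)/(Z_0 + jZ_L·tanβl) = 42.5 + j4.83 Ω
Γ_s = (Z_in − Z_s)/(Z_in + Z_s) = (-32.5 + j4.83)/(117 + j4.83), |Γ_s| = 0.28
VSWR = (1 + |Γ_s|)/(1 − |Γ_s|)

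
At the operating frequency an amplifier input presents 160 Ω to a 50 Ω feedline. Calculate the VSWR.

VSWR ≈ 3.2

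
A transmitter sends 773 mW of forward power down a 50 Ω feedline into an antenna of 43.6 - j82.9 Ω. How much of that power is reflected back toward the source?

P_reflected ≈ 342 mW

|Γ| = |(-6.4 − j82.9)/(93.6 − j82.9)| = 0.665
|Γ|² = 0.442
P_refl = |Γ|²·P_inc = 342 mW, P_del = (1 − |Γ|²)·P_inc = 431 mW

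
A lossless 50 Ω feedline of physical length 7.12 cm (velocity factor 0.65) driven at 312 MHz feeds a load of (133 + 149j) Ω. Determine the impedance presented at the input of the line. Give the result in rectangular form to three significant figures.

Z_in ≈ 29.6 − j77.9 Ω

λ = v/f = 0.65·c / 312 MHz = 0.625 m
βl = 2π·l/λ = 2π × 0.114 = 41°
tan(βl) = tan(41°) = 0.87
Z_in = Z_0·(Z_L + jZ_0·tanβl)/(Z_0 + jZ_L·tanβl)
     = 50·(133 + j192)/(-79.6 + j116)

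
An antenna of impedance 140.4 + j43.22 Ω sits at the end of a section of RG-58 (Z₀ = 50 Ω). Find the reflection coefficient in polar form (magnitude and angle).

Γ ≈ 0.513 ∠ 12.8°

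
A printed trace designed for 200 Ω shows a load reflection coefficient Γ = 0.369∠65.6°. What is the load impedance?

Z_L ≈ 208 + j162 Ω

Z_L = Z_0·(1 + Γ)/(1 − Γ) = 200·(1.15 + j0.336)/(0.848 − j0.336)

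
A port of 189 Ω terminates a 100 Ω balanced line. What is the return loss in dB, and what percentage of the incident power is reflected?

RL ≈ 10.2 dB; 9.48% of incident power reflected

Γ = (189 − 100)/(189 + 100) = 0.308
RL = −20·log₁₀(0.308) = 10.2 dB
P_refl/P_inc = |Γ|² = 0.0948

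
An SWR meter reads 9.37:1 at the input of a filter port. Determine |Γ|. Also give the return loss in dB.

|Γ| ≈ 0.807; return loss ≈ 1.86 dB

|Γ| = (S − 1)/(S + 1) = (9.37 − 1)/(9.37 + 1) = 8.37/10.4
RL = −20·log₁₀|Γ| = −20·log₁₀(0.807)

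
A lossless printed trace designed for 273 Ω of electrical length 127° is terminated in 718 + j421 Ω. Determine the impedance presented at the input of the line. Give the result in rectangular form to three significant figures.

Z_in ≈ 92.4 + j125 Ω

tan(βl) = tan(127°) = -1.33
Z_in = Z_0·(Z_L + jZ_0·tanβl)/(Z_0 + jZ_L·tanβl)
     = 273·(718 + j58.7)/(832 − j953)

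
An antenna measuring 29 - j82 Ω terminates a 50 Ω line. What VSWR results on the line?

VSWR ≈ 6.79

Γ = (Z_L − Z_0)/(Z_L + Z_0) = (-21 − j82)/(79 − j82)
|Γ| = 84.6/114 = 0.743
VSWR = (1 + |Γ|)/(1 − |Γ|) = 1.74/0.257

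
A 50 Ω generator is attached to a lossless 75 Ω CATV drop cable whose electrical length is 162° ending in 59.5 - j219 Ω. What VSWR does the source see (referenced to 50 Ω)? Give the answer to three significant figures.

tan(βl) = -0.325
Z_in = Z_0·(Z_L + jZ_0·tanβl)/(Z_0 + jZ_L·tanβl) = 952 + j41.5 Ω
Γ_s = (Z_in − Z_s)/(Z_in + Z_s) = (902 + j41.5)/(1000 + j41.5), |Γ_s| = 0.9
VSWR = (1 + |Γ_s|)/(1 − |Γ_s|)

VSWR ≈ 19.1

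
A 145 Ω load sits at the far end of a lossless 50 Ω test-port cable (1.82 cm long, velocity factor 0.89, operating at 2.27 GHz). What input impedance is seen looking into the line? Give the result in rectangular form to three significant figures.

Z_in ≈ 23.9 − j28.5 Ω

λ = v/f = 0.89·c / 2.27 GHz = 0.118 m
βl = 2π·l/λ = 2π × 0.155 = 55.7°
tan(βl) = tan(55.7°) = 1.47
Z_in = Z_0·(Z_L + jZ_0·tanβl)/(Z_0 + jZ_L·tanβl)
     = 50·(145 + j73.3)/(50 + j213)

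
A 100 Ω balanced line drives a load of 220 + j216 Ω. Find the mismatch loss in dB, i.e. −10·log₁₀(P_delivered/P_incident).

Γ = (120 + j216)/(320 + j216), |Γ| = 0.64
|Γ|² = 0.41, so P_del/P_inc = 1 − |Γ|² = 0.59
ML = −10·log₁₀(1 − |Γ|²)

mismatch loss ≈ 2.29 dB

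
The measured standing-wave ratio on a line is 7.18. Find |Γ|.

|Γ| = (S − 1)/(S + 1) = (7.18 − 1)/(7.18 + 1) = 6.18/8.18

|Γ| ≈ 0.756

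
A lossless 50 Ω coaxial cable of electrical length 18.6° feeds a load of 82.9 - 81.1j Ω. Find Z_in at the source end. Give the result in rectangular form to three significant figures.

Z_in ≈ 34.2 − j53.9 Ω

tan(βl) = tan(18.6°) = 0.337
Z_in = Z_0·(Z_L + jZ_0·tanβl)/(Z_0 + jZ_L·tanβl)
     = 50·(82.9 − j64.3)/(77.3 + j27.9)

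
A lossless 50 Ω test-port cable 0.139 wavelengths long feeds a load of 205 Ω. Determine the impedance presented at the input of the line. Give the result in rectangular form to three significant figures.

βl = 2π × 0.139 = 50°
tan(βl) = tan(50°) = 1.19
Z_in = Z_0·(Z_L + jZ_0·tanβl)/(Z_0 + jZ_L·tanβl)
     = 50·(205 + j59.7)/(50 + j245)

Z_in ≈ 19.9 − j37.8 Ω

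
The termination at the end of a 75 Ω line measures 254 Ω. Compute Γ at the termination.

Γ = (Z_L − Z_0)/(Z_L + Z_0) = (254 − 75)/(254 + 75) = 179/329

Γ = 0.544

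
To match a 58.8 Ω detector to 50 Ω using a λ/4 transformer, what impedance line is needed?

Z_qwt = √(Z_0·R_L) = √(50 × 58.8) = √2940

Z_qwt ≈ 54.2 Ω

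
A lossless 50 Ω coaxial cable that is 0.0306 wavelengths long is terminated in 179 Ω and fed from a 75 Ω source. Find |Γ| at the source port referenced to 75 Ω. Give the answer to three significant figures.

|Γ| ≈ 0.43

βl = 2π × 0.0306 = 11°
tan(βl) = 0.195
Z_in = Z_0·(Z_L + jZ_0·tanβl)/(Z_0 + jZ_L·tanβl) = 125 − j77.4 Ω
Γ_s = (Z_in − Z_s)/(Z_in + Z_s) = (50 − j77.4)/(200 − j77.4), |Γ_s| = 0.43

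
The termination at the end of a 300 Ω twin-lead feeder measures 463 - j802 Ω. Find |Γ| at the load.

|Γ| ≈ 0.739

Γ = (Z_L − Z_0)/(Z_L + Z_0) = (163 − j802)/(763 − j802)
|Γ| = 818/1110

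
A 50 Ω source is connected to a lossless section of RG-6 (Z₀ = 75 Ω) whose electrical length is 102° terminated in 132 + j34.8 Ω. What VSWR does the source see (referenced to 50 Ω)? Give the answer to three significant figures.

VSWR ≈ 1.29

tan(βl) = -4.7
Z_in = Z_0·(Z_L + jZ_0·tanβl)/(Z_0 + jZ_L·tanβl) = 38.8 + j1.02 Ω
Γ_s = (Z_in − Z_s)/(Z_in + Z_s) = (-11.2 + j1.02)/(88.8 + j1.02), |Γ_s| = 0.127
VSWR = (1 + |Γ_s|)/(1 − |Γ_s|)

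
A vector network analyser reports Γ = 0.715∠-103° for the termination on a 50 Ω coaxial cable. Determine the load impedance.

Z_L ≈ 13.3 − j38 Ω

Z_L = Z_0·(1 + Γ)/(1 − Γ) = 50·(0.839 − j0.697)/(1.16 + j0.697)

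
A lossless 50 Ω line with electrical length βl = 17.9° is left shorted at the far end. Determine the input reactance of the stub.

X_in ≈ 16.1 Ω (inductive)

tan(βl) = 0.323
For a shorted stub, Z_in = jZ_0·tan(βl)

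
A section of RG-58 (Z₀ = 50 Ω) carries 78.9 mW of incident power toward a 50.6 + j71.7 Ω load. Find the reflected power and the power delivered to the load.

|Γ| = |(0.6 + j71.7)/(100.6 + j71.7)| = 0.58
|Γ|² = 0.337
P_refl = |Γ|²·P_inc = 26.6 mW, P_del = (1 − |Γ|²)·P_inc = 52.3 mW

P_reflected ≈ 26.6 mW; P_delivered ≈ 52.3 mW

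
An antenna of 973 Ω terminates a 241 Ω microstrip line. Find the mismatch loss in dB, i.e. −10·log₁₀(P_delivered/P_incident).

mismatch loss ≈ 1.96 dB

Γ = (973 − 241)/(973 + 241) = 0.603
|Γ|² = 0.364, so P_del/P_inc = 1 − |Γ|² = 0.636
ML = −10·log₁₀(1 − |Γ|²)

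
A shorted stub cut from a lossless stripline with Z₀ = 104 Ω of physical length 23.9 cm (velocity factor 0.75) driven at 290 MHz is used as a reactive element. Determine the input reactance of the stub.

X_in ≈ -272 Ω (capacitive)

λ = v/f = 0.75·c / 290 MHz = 0.776 m
βl = 2π·l/λ = 2π × 0.308 = 111°
tan(βl) = -2.62
For a shorted stub, Z_in = jZ_0·tan(βl)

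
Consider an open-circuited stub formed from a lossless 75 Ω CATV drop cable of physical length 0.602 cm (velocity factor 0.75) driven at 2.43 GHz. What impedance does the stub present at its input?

Z_in ≈ −j173 Ω

λ = v/f = 0.75·c / 2.43 GHz = 0.0926 m
βl = 2π·l/λ = 2π × 0.065 = 23.4°
tan(βl) = 0.433
For an open-circuited stub, Z_in = −jZ_0·cot(βl) = −jZ_0/tan(βl)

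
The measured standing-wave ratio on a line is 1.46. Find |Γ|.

|Γ| ≈ 0.187

|Γ| = (S − 1)/(S + 1) = (1.46 − 1)/(1.46 + 1) = 0.46/2.46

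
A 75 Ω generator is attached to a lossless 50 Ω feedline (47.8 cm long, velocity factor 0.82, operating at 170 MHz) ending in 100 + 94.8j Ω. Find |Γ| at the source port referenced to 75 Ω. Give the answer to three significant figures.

λ = v/f = 0.82·c / 170 MHz = 1.45 m
βl = 2π·l/λ = 2π × 0.33 = 119°
tan(βl) = -1.81
Z_in = Z_0·(Z_L + jZ_0·tanβl)/(Z_0 + jZ_L·tanβl) = 13.1 + j11.6 Ω
Γ_s = (Z_in − Z_s)/(Z_in + Z_s) = (-61.9 + j11.6)/(88.1 + j11.6), |Γ_s| = 0.71

|Γ| ≈ 0.71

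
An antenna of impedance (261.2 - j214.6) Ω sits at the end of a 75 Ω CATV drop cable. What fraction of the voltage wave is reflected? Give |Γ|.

Γ = (Z_L − Z_0)/(Z_L + Z_0) = (186.2 − j214.6)/(336.2 − j214.6)
|Γ| = 284/399

|Γ| ≈ 0.712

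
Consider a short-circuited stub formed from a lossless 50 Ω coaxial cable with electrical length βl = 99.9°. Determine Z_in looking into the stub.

Z_in ≈ −j286 Ω

tan(βl) = -5.73
For a short-circuited stub, Z_in = jZ_0·tan(βl)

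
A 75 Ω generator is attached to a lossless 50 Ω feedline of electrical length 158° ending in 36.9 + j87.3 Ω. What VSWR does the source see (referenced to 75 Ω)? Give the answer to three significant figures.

VSWR ≈ 6.91

tan(βl) = -0.404
Z_in = Z_0·(Z_L + jZ_0·tanβl)/(Z_0 + jZ_L·tanβl) = 14.3 + j41.8 Ω
Γ_s = (Z_in − Z_s)/(Z_in + Z_s) = (-60.7 + j41.8)/(89.3 + j41.8), |Γ_s| = 0.747
VSWR = (1 + |Γ_s|)/(1 − |Γ_s|)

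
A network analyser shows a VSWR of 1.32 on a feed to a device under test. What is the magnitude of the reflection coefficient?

|Γ| ≈ 0.138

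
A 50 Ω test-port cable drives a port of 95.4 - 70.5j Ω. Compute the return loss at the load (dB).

Γ = (45.4 − j70.5)/(145.4 − j70.5), |Γ| = 0.519
RL = −20·log₁₀|Γ| = −20·log₁₀(0.519)

RL ≈ 5.7 dB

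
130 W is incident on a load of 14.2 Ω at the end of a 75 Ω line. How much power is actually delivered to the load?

P_delivered ≈ 69.6 W

Γ = (14.2 − 75)/(14.2 + 75) = -0.682
|Γ|² = 0.465
P_refl = |Γ|²·P_inc = 60.4 W, P_del = (1 − |Γ|²)·P_inc = 69.6 W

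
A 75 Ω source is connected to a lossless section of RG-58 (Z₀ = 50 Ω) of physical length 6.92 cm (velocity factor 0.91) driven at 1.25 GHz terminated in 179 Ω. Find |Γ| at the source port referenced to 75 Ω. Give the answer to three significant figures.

λ = v/f = 0.91·c / 1.25 GHz = 0.218 m
βl = 2π·l/λ = 2π × 0.317 = 114°
tan(βl) = -2.24
Z_in = Z_0·(Z_L + jZ_0·tanβl)/(Z_0 + jZ_L·tanβl) = 16.5 + j20.3 Ω
Γ_s = (Z_in − Z_s)/(Z_in + Z_s) = (-58.5 + j20.3)/(91.5 + j20.3), |Γ_s| = 0.661

|Γ| ≈ 0.661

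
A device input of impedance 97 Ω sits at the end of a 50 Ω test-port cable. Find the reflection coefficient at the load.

Γ = (Z_L − Z_0)/(Z_L + Z_0) = (97 − 50)/(97 + 50) = 47/147

Γ = 0.32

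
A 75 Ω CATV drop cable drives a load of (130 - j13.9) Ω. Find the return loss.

RL ≈ 11.2 dB

Γ = (55 − j13.9)/(205 − j13.9), |Γ| = 0.276
RL = −20·log₁₀|Γ| = −20·log₁₀(0.276)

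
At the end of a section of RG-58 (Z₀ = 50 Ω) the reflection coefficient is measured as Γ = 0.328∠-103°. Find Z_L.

Z_L ≈ 35.6 − j25.5 Ω

Z_L = Z_0·(1 + Γ)/(1 − Γ) = 50·(0.926 − j0.32)/(1.07 + j0.32)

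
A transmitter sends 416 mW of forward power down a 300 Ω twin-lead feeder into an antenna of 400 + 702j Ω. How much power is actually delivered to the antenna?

P_delivered ≈ 203 mW

|Γ| = |(100 + j702)/(700 + j702)| = 0.715
|Γ|² = 0.512
P_refl = |Γ|²·P_inc = 213 mW, P_del = (1 − |Γ|²)·P_inc = 203 mW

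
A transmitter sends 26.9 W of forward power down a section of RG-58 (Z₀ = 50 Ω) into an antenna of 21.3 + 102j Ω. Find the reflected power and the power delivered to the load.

|Γ| = |(-28.7 + j102)/(71.3 + j102)| = 0.851
|Γ|² = 0.725
P_refl = |Γ|²·P_inc = 19.5 W, P_del = (1 − |Γ|²)·P_inc = 7.4 W

P_reflected ≈ 19.5 W; P_delivered ≈ 7.4 W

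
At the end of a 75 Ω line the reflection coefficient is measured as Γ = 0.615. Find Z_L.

Z_L ≈ 315 Ω

Z_L = Z_0·(1 + Γ)/(1 − Γ) = 75·(1.61)/(0.385)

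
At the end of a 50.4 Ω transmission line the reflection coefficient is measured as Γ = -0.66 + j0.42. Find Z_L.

Z_L = Z_0·(1 + Γ)/(1 − Γ) = 50.4·(0.34 + j0.42)/(1.66 − j0.42)

Z_L ≈ 6.67 + j14.4 Ω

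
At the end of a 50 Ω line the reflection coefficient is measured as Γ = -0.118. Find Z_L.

Z_L ≈ 39.4 Ω

Z_L = Z_0·(1 + Γ)/(1 − Γ) = 50·(0.882)/(1.12)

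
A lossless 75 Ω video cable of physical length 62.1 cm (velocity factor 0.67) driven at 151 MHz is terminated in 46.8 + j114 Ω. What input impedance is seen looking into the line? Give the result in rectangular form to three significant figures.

λ = v/f = 0.67·c / 151 MHz = 1.33 m
βl = 2π·l/λ = 2π × 0.467 = 168°
tan(βl) = tan(168°) = -0.214
Z_in = Z_0·(Z_L + jZ_0·tanβl)/(Z_0 + jZ_L·tanβl)
     = 75·(46.8 + j98)/(99.3 − j9.99)

Z_in ≈ 27.6 + j76.8 Ω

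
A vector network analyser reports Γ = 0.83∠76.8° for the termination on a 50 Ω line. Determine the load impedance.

Z_L ≈ 11.9 + j61.7 Ω

Z_L = Z_0·(1 + Γ)/(1 − Γ) = 50·(1.19 + j0.808)/(0.81 − j0.808)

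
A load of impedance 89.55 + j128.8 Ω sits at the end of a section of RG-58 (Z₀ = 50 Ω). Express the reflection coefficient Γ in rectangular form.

Γ ≈ 0.613 + j0.357

Γ = (Z_L − Z_0)/(Z_L + Z_0) = (39.55 + j128.8)/(139.6 + j128.8)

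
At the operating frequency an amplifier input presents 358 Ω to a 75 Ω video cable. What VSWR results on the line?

VSWR ≈ 4.77

Γ = (358 − 75)/(358 + 75) = 0.654
VSWR = (1 + 0.654)/(1 − 0.654)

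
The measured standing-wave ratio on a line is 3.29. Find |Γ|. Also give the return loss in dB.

|Γ| ≈ 0.534; return loss ≈ 5.45 dB

|Γ| = (S − 1)/(S + 1) = (3.29 − 1)/(3.29 + 1) = 2.29/4.29
RL = −20·log₁₀|Γ| = −20·log₁₀(0.534)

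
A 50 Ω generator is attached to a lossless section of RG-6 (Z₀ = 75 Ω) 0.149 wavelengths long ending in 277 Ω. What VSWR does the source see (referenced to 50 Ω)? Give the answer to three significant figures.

βl = 2π × 0.149 = 53.6°
tan(βl) = 1.36
Z_in = Z_0·(Z_L + jZ_0·tanβl)/(Z_0 + jZ_L·tanβl) = 30.1 − j49.2 Ω
Γ_s = (Z_in − Z_s)/(Z_in + Z_s) = (-19.9 − j49.2)/(80.1 − j49.2), |Γ_s| = 0.565
VSWR = (1 + |Γ_s|)/(1 − |Γ_s|)

VSWR ≈ 3.59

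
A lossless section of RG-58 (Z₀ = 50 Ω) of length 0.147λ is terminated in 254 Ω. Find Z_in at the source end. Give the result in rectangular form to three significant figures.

Z_in ≈ 15.1 − j35.5 Ω

βl = 2π × 0.147 = 52.9°
tan(βl) = tan(52.9°) = 1.32
Z_in = Z_0·(Z_L + jZ_0·tanβl)/(Z_0 + jZ_L·tanβl)
     = 50·(254 + j66.2)/(50 + j336)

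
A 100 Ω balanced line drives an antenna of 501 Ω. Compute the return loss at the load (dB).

Γ = (501 − 100)/(501 + 100) = 0.667
RL = −20·log₁₀|Γ| = −20·log₁₀(0.667)

RL ≈ 3.51 dB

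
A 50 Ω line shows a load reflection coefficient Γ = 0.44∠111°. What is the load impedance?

Z_L = Z_0·(1 + Γ)/(1 − Γ) = 50·(0.842 + j0.411)/(1.16 − j0.411)

Z_L ≈ 26.7 + j27.2 Ω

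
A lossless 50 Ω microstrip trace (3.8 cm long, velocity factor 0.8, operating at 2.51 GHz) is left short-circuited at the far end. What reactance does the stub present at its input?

X_in ≈ -37.6 Ω (capacitive)

λ = v/f = 0.8·c / 2.51 GHz = 0.0956 m
βl = 2π·l/λ = 2π × 0.397 = 143°
tan(βl) = -0.752
For a short-circuited stub, Z_in = jZ_0·tan(βl)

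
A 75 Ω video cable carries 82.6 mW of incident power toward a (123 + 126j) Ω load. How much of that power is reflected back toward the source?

|Γ| = |(48 + j126)/(198 + j126)| = 0.575
|Γ|² = 0.33
P_refl = |Γ|²·P_inc = 27.3 mW, P_del = (1 − |Γ|²)·P_inc = 55.3 mW

P_reflected ≈ 27.3 mW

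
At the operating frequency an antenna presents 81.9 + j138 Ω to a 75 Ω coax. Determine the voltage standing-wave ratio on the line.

VSWR ≈ 4.9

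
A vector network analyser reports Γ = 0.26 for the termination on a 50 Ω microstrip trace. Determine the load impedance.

Z_L ≈ 85.1 Ω

Z_L = Z_0·(1 + Γ)/(1 − Γ) = 50·(1.26)/(0.74)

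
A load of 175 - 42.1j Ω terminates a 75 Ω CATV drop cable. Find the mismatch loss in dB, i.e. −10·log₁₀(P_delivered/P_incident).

mismatch loss ≈ 0.879 dB

Γ = (100 − j42.1)/(250 − j42.1), |Γ| = 0.428
|Γ|² = 0.183, so P_del/P_inc = 1 − |Γ|² = 0.817
ML = −10·log₁₀(1 − |Γ|²)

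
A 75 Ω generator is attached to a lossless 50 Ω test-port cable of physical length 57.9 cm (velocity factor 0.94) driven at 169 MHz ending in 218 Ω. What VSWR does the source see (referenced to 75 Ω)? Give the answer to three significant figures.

VSWR ≈ 5.38

λ = v/f = 0.94·c / 169 MHz = 1.67 m
βl = 2π·l/λ = 2π × 0.347 = 125°
tan(βl) = -1.43
Z_in = Z_0·(Z_L + jZ_0·tanβl)/(Z_0 + jZ_L·tanβl) = 16.6 + j32.2 Ω
Γ_s = (Z_in − Z_s)/(Z_in + Z_s) = (-58.4 + j32.2)/(91.6 + j32.2), |Γ_s| = 0.686
VSWR = (1 + |Γ_s|)/(1 − |Γ_s|)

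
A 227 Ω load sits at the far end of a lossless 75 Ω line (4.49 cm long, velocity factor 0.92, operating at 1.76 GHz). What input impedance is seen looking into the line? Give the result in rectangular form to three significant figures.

λ = v/f = 0.92·c / 1.76 GHz = 0.157 m
βl = 2π·l/λ = 2π × 0.286 = 103°
tan(βl) = tan(103°) = -4.31
Z_in = Z_0·(Z_L + jZ_0·tanβl)/(Z_0 + jZ_L·tanβl)
     = 75·(227 − j323)/(75 − j977)

Z_in ≈ 26 + j15.4 Ω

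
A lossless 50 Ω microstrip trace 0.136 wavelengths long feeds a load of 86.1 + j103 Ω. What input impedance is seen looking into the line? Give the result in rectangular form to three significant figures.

Z_in ≈ 34.6 − j67.4 Ω

βl = 2π × 0.136 = 49°
tan(βl) = tan(49°) = 1.15
Z_in = Z_0·(Z_L + jZ_0·tanβl)/(Z_0 + jZ_L·tanβl)
     = 50·(86.1 + j160)/(-68.3 + j98.9)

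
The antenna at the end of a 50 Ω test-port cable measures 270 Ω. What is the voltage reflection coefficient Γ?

Γ = (Z_L − Z_0)/(Z_L + Z_0) = (270 − 50)/(270 + 50) = 220/320

Γ = 0.688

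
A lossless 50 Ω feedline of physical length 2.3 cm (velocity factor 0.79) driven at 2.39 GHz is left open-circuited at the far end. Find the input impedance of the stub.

Z_in ≈ −j5.7 Ω

λ = v/f = 0.79·c / 2.39 GHz = 0.0992 m
βl = 2π·l/λ = 2π × 0.232 = 83.5°
tan(βl) = 8.78
For an open-circuited stub, Z_in = −jZ_0·cot(βl) = −jZ_0/tan(βl)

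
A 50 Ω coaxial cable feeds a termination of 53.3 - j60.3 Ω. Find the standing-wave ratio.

VSWR ≈ 3.04

Γ = (Z_L − Z_0)/(Z_L + Z_0) = (3.3 − j60.3)/(103.3 − j60.3)
|Γ| = 60.4/120 = 0.505
VSWR = (1 + |Γ|)/(1 − |Γ|) = 1.5/0.495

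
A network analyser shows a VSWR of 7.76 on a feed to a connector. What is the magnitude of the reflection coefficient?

|Γ| ≈ 0.772

|Γ| = (S − 1)/(S + 1) = (7.76 − 1)/(7.76 + 1) = 6.76/8.76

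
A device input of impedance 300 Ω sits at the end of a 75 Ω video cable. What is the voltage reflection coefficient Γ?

Γ = 0.6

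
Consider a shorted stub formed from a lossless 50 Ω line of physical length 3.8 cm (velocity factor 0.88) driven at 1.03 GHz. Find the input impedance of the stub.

λ = v/f = 0.88·c / 1.03 GHz = 0.256 m
βl = 2π·l/λ = 2π × 0.148 = 53.4°
tan(βl) = 1.35
For a shorted stub, Z_in = jZ_0·tan(βl)

Z_in ≈ +j67.3 Ω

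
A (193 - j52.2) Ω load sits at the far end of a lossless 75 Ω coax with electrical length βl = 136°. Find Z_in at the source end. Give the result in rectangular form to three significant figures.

Z_in ≈ 59.4 + j69.8 Ω

tan(βl) = tan(136°) = -0.966
Z_in = Z_0·(Z_L + jZ_0·tanβl)/(Z_0 + jZ_L·tanβl)
     = 75·(193 − j125)/(24.6 − j186)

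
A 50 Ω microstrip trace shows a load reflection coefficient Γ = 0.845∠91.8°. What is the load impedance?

Z_L = Z_0·(1 + Γ)/(1 − Γ) = 50·(0.973 + j0.845)/(1.03 − j0.845)

Z_L ≈ 8.09 + j47.8 Ω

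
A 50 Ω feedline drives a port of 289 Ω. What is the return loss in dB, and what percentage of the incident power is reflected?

Γ = (289 − 50)/(289 + 50) = 0.705
RL = −20·log₁₀(0.705) = 3.04 dB
P_refl/P_inc = |Γ|² = 0.497

RL ≈ 3.04 dB; 49.7% of incident power reflected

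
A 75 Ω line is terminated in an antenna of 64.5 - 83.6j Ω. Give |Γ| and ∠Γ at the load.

Γ = (Z_L − Z_0)/(Z_L + Z_0) = (-10.5 − j83.6)/(139.5 − j83.6)
|Γ| = 84.3/163 = 0.518

Γ ≈ 0.518 ∠ -66.2°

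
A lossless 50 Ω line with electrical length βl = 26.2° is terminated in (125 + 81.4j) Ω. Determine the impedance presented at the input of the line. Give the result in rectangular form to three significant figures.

Z_in ≈ 100 − j85.4 Ω

tan(βl) = tan(26.2°) = 0.492
Z_in = Z_0·(Z_L + jZ_0·tanβl)/(Z_0 + jZ_L·tanβl)
     = 50·(125 + j106)/(9.95 + j61.5)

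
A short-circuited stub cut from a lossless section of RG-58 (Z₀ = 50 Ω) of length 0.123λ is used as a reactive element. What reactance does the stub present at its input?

βl = 2π × 0.123 = 44.3°
tan(βl) = 0.975
For a short-circuited stub, Z_in = jZ_0·tan(βl)

X_in ≈ 48.8 Ω (inductive)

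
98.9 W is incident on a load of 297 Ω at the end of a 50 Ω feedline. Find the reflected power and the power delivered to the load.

Γ = (297 − 50)/(297 + 50) = 0.712
|Γ|² = 0.507
P_refl = |Γ|²·P_inc = 50.1 W, P_del = (1 − |Γ|²)·P_inc = 48.8 W

P_reflected ≈ 50.1 W; P_delivered ≈ 48.8 W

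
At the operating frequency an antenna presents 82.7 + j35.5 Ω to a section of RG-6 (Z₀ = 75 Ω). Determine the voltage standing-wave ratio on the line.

VSWR ≈ 1.58

Γ = (Z_L − Z_0)/(Z_L + Z_0) = (7.7 + j35.5)/(157.7 + j35.5)
|Γ| = 36.3/162 = 0.225
VSWR = (1 + |Γ|)/(1 − |Γ|) = 1.22/0.775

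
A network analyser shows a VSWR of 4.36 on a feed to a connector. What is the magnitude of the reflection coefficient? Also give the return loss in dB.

|Γ| = (S − 1)/(S + 1) = (4.36 − 1)/(4.36 + 1) = 3.36/5.36
RL = −20·log₁₀|Γ| = −20·log₁₀(0.627)

|Γ| ≈ 0.627; return loss ≈ 4.06 dB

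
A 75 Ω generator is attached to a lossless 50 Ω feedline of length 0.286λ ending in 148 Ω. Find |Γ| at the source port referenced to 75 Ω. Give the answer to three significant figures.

|Γ| ≈ 0.624

βl = 2π × 0.286 = 103°
tan(βl) = -4.35
Z_in = Z_0·(Z_L + jZ_0·tanβl)/(Z_0 + jZ_L·tanβl) = 17.7 + j10.1 Ω
Γ_s = (Z_in − Z_s)/(Z_in + Z_s) = (-57.3 + j10.1)/(92.7 + j10.1), |Γ_s| = 0.624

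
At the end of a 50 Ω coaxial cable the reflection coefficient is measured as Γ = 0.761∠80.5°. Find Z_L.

Z_L ≈ 15.8 + j56.5 Ω

Z_L = Z_0·(1 + Γ)/(1 − Γ) = 50·(1.13 + j0.751)/(0.874 − j0.751)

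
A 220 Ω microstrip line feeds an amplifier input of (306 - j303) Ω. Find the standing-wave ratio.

Γ = (Z_L − Z_0)/(Z_L + Z_0) = (86 − j303)/(526 − j303)
|Γ| = 315/607 = 0.519
VSWR = (1 + |Γ|)/(1 − |Γ|) = 1.52/0.481

VSWR ≈ 3.16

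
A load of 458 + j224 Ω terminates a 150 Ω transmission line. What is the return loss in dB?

Γ = (308 + j224)/(608 + j224), |Γ| = 0.588
RL = −20·log₁₀|Γ| = −20·log₁₀(0.588)

RL ≈ 4.62 dB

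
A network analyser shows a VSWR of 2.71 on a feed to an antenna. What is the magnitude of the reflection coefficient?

|Γ| = (S − 1)/(S + 1) = (2.71 − 1)/(2.71 + 1) = 1.71/3.71

|Γ| ≈ 0.461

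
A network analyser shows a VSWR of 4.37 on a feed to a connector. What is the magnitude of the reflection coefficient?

|Γ| = (S − 1)/(S + 1) = (4.37 − 1)/(4.37 + 1) = 3.37/5.37

|Γ| ≈ 0.628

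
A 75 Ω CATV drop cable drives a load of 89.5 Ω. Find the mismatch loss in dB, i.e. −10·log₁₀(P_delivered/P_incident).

Γ = (89.5 − 75)/(89.5 + 75) = 0.0881
|Γ|² = 0.00777, so P_del/P_inc = 1 − |Γ|² = 0.992
ML = −10·log₁₀(1 − |Γ|²)

mismatch loss ≈ 0.0339 dB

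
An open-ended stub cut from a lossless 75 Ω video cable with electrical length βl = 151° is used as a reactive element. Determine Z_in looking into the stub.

Z_in ≈ +j135 Ω

tan(βl) = -0.554
For an open-ended stub, Z_in = −jZ_0·cot(βl) = −jZ_0/tan(βl)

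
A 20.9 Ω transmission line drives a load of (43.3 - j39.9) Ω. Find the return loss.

RL ≈ 4.36 dB

Γ = (22.4 − j39.9)/(64.2 − j39.9), |Γ| = 0.605
RL = −20·log₁₀|Γ| = −20·log₁₀(0.605)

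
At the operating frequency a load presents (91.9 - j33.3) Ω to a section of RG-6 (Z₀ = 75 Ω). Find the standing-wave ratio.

Γ = (Z_L − Z_0)/(Z_L + Z_0) = (16.9 − j33.3)/(166.9 − j33.3)
|Γ| = 37.3/170 = 0.219
VSWR = (1 + |Γ|)/(1 − |Γ|) = 1.22/0.781

VSWR ≈ 1.56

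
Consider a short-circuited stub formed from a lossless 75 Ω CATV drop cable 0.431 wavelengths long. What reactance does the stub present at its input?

X_in ≈ -34.7 Ω (capacitive)

βl = 2π × 0.431 = 155°
tan(βl) = -0.463
For a short-circuited stub, Z_in = jZ_0·tan(βl)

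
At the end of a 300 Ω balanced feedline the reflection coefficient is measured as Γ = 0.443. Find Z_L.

Z_L ≈ 777 Ω

Z_L = Z_0·(1 + Γ)/(1 − Γ) = 300·(1.44)/(0.557)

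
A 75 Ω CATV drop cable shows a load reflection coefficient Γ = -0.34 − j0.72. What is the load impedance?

Z_L ≈ 11.9 − j46.7 Ω

Z_L = Z_0·(1 + Γ)/(1 − Γ) = 75·(0.66 − j0.72)/(1.34 + j0.72)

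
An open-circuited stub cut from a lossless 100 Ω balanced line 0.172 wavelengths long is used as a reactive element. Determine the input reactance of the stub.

X_in ≈ -53.4 Ω (capacitive)

βl = 2π × 0.172 = 61.9°
tan(βl) = 1.87
For an open-circuited stub, Z_in = −jZ_0·cot(βl) = −jZ_0/tan(βl)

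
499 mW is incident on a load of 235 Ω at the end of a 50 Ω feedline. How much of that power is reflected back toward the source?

Γ = (235 − 50)/(235 + 50) = 0.649
|Γ|² = 0.421
P_refl = |Γ|²·P_inc = 210 mW, P_del = (1 − |Γ|²)·P_inc = 289 mW

P_reflected ≈ 210 mW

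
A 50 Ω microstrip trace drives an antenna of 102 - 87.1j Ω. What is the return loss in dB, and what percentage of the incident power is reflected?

RL ≈ 4.75 dB; 33.5% of incident power reflected

Γ = (52 − j87.1)/(152 − j87.1), |Γ| = 0.579
RL = −20·log₁₀(0.579) = 4.75 dB
P_refl/P_inc = |Γ|² = 0.335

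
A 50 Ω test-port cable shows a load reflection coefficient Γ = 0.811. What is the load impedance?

Z_L = Z_0·(1 + Γ)/(1 − Γ) = 50·(1.81)/(0.189)

Z_L ≈ 479 Ω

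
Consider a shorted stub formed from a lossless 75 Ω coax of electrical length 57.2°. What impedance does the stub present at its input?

Z_in ≈ +j116 Ω

tan(βl) = 1.55
For a shorted stub, Z_in = jZ_0·tan(βl)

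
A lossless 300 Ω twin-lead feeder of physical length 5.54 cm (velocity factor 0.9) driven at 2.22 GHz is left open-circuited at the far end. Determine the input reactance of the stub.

λ = v/f = 0.9·c / 2.22 GHz = 0.122 m
βl = 2π·l/λ = 2π × 0.456 = 164°
tan(βl) = -0.287
For an open-circuited stub, Z_in = −jZ_0·cot(βl) = −jZ_0/tan(βl)

X_in ≈ 1050 Ω (inductive)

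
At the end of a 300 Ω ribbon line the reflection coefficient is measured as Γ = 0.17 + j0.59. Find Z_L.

Z_L ≈ 180 + j341 Ω

Z_L = Z_0·(1 + Γ)/(1 − Γ) = 300·(1.17 + j0.59)/(0.83 − j0.59)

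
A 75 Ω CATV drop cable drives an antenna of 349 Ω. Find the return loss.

RL ≈ 3.79 dB

Γ = (349 − 75)/(349 + 75) = 0.646
RL = −20·log₁₀|Γ| = −20·log₁₀(0.646)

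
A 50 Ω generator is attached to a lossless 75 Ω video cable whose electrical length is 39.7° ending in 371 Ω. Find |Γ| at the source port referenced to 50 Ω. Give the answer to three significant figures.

|Γ| ≈ 0.704

tan(βl) = 0.83
Z_in = Z_0·(Z_L + jZ_0·tanβl)/(Z_0 + jZ_L·tanβl) = 35.1 − j81.8 Ω
Γ_s = (Z_in − Z_s)/(Z_in + Z_s) = (-14.9 − j81.8)/(85.1 − j81.8), |Γ_s| = 0.704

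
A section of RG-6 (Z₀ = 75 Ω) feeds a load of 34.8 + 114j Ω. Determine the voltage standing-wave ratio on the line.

VSWR ≈ 7.46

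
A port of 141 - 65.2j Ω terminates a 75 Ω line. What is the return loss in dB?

Γ = (66 − j65.2)/(216 − j65.2), |Γ| = 0.411
RL = −20·log₁₀|Γ| = −20·log₁₀(0.411)

RL ≈ 7.72 dB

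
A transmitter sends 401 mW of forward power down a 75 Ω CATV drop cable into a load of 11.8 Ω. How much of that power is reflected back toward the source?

P_reflected ≈ 213 mW

Γ = (11.8 − 75)/(11.8 + 75) = -0.728
|Γ|² = 0.53
P_refl = |Γ|²·P_inc = 213 mW, P_del = (1 − |Γ|²)·P_inc = 188 mW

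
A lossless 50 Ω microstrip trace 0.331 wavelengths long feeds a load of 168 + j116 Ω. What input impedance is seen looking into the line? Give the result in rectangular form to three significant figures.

Z_in ≈ 11.3 + j18.3 Ω

βl = 2π × 0.331 = 119°
tan(βl) = tan(119°) = -1.79
Z_in = Z_0·(Z_L + jZ_0·tanβl)/(Z_0 + jZ_L·tanβl)
     = 50·(168 + j26.4)/(258 − j301)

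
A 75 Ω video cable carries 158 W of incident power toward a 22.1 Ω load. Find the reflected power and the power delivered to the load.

Γ = (22.1 − 75)/(22.1 + 75) = -0.545
|Γ|² = 0.297
P_refl = |Γ|²·P_inc = 46.9 W, P_del = (1 − |Γ|²)·P_inc = 111 W

P_reflected ≈ 46.9 W; P_delivered ≈ 111 W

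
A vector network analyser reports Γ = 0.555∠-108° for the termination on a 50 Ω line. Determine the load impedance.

Z_L ≈ 21 − j32 Ω

Z_L = Z_0·(1 + Γ)/(1 − Γ) = 50·(0.828 − j0.528)/(1.17 + j0.528)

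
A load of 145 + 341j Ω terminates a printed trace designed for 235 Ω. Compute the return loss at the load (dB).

Γ = (-90 + j341)/(380 + j341), |Γ| = 0.691
RL = −20·log₁₀|Γ| = −20·log₁₀(0.691)

RL ≈ 3.21 dB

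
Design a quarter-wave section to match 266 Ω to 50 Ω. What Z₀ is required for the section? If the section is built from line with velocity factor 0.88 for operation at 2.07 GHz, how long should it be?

Z_qwt ≈ 115 Ω; length ≈ 3.19 cm

Z_qwt = √(Z_0·R_L) = √(50 × 266) = √13300
λ = 0.88·c/f = 0.128 m, so l = λ/4 = 0.0319 m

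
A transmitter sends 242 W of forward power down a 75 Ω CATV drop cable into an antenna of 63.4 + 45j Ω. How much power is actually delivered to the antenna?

P_delivered ≈ 217 W

|Γ| = |(-11.6 + j45)/(138.4 + j45)| = 0.319
|Γ|² = 0.102
P_refl = |Γ|²·P_inc = 24.7 W, P_del = (1 − |Γ|²)·P_inc = 217 W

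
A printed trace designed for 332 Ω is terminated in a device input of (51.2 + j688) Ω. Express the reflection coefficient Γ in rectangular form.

Γ = (Z_L − Z_0)/(Z_L + Z_0) = (-280.8 + j688)/(383.2 + j688)

Γ ≈ 0.59 + j0.737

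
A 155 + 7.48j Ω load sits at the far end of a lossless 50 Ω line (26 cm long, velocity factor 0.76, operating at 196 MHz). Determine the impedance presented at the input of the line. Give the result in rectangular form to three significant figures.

λ = v/f = 0.76·c / 196 MHz = 1.16 m
βl = 2π·l/λ = 2π × 0.224 = 80.5°
tan(βl) = tan(80.5°) = 5.95
Z_in = Z_0·(Z_L + jZ_0·tanβl)/(Z_0 + jZ_L·tanβl)
     = 50·(155 + j305)/(5.48 + j923)

Z_in ≈ 16.6 − j8.3 Ω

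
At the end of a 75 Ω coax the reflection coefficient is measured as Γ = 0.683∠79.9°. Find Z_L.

Z_L ≈ 32.6 + j82.2 Ω

Z_L = Z_0·(1 + Γ)/(1 − Γ) = 75·(1.12 + j0.672)/(0.88 − j0.672)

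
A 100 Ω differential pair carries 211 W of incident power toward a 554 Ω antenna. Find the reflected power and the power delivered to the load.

P_reflected ≈ 102 W; P_delivered ≈ 109 W

Γ = (554 − 100)/(554 + 100) = 0.694
|Γ|² = 0.482
P_refl = |Γ|²·P_inc = 102 W, P_del = (1 − |Γ|²)·P_inc = 109 W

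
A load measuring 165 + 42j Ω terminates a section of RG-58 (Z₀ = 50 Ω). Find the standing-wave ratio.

VSWR ≈ 3.53

Γ = (Z_L − Z_0)/(Z_L + Z_0) = (115 + j42)/(215 + j42)
|Γ| = 122/219 = 0.559
VSWR = (1 + |Γ|)/(1 − |Γ|) = 1.56/0.441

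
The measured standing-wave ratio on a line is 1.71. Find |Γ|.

|Γ| = (S − 1)/(S + 1) = (1.71 − 1)/(1.71 + 1) = 0.71/2.71

|Γ| ≈ 0.262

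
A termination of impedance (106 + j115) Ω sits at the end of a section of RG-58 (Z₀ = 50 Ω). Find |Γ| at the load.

Γ = (Z_L − Z_0)/(Z_L + Z_0) = (56 + j115)/(156 + j115)
|Γ| = 128/194

|Γ| ≈ 0.66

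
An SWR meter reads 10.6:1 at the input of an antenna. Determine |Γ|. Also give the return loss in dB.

|Γ| ≈ 0.828; return loss ≈ 1.64 dB

|Γ| = (S − 1)/(S + 1) = (10.6 − 1)/(10.6 + 1) = 9.6/11.6
RL = −20·log₁₀|Γ| = −20·log₁₀(0.828)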